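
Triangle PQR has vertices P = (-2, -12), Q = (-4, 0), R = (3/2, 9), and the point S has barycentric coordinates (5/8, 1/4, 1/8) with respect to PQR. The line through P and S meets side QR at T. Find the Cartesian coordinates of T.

Line PS meets QR where the P-coordinate vanishes; zeroing S's P-weight and renormalizing leaves Q, R-weights 1/4 : 1/8 → (2/3, 1/3).
So T = (2/3)·Q + (1/3)·R = (-13/6, 3).

(-13/6, 3)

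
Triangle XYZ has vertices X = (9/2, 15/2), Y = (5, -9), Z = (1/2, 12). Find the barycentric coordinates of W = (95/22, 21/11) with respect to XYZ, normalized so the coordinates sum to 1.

(6/11, 4/11, 1/11)

Signed area of the reference triangle: [XYZ] = ½·((9/2)·(-9−12) + 5·(12−(15/2)) + (1/2)·(15/2−(-9))) = ½·(-189/2 + 45/2 + 33/4) = -255/8.
[WYZ] = ½·((95/22)·(-9−12) + 5·(12−(21/11)) + (1/2)·(21/11−(-9))) = ½·(-1995/22 + 555/11 + 60/11) = -765/44, so the X-coordinate is (-765/44)/(-255/8) = 6/11.
[XWZ] = ½·((9/2)·(21/11−12) + (95/22)·(12−(15/2)) + (1/2)·(15/2−(21/11))) = ½·(-999/22 + 855/44 + 123/44) = -255/22, so the Y-coordinate is 4/11.
[XYW] = ½·((9/2)·(-9−(21/11)) + 5·(21/11−(15/2)) + (95/22)·(15/2−(-9))) = ½·(-540/11 − 615/22 + 285/4) = -255/88, so the Z-coordinate is 1/11.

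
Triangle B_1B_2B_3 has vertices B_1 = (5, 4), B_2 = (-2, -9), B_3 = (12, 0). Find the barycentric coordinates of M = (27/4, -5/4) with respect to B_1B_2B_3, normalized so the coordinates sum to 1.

(1/4, 1/4, 1/2)

Signed area of the reference triangle: [B_1B_2B_3] = ½·(5·(-9−0) + (-2)·(0−4) + 12·(4−(-9))) = ½·(-45 + 8 + 156) = 119/2.
[MB_2B_3] = ½·((27/4)·(-9−0) + (-2)·(0−(-5/4)) + 12·(-5/4−(-9))) = ½·(-243/4 − 5/2 + 93) = 119/8, so the B_1-coordinate is (119/8)/(119/2) = 1/4.
[B_1MB_3] = ½·(5·(-5/4−0) + (27/4)·(0−4) + 12·(4−(-5/4))) = ½·(-25/4 − 27 + 63) = 119/8, so the B_2-coordinate is 1/4.
[B_1B_2M] = ½·(5·(-9−(-5/4)) + (-2)·(-5/4−4) + (27/4)·(4−(-9))) = ½·(-155/4 + 21/2 + 351/4) = 119/4, so the B_3-coordinate is 1/2.
Check: 1/4 + 1/4 + 1/2 = 1.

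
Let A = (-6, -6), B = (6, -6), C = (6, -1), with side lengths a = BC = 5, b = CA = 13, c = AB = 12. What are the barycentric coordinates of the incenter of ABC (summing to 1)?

(1/6, 13/30, 2/5)

The incenter has barycentric coordinates proportional to the opposite side lengths: (5 : 13 : 12).
Normalizing by 5+13+12 = 30 gives (1/6, 13/30, 2/5).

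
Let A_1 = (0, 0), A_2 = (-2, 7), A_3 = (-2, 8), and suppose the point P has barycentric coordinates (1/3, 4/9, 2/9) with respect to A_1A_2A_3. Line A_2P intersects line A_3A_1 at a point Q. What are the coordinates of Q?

(-4/5, 16/5)

Line A_2P meets A_3A_1 where the A_2-coordinate vanishes; zeroing P's A_2-weight and renormalizing leaves A_3, A_1-weights 2/9 : 1/3 → (2/5, 3/5).
So Q = (2/5)·A_3 + (3/5)·A_1 = (-4/5, 16/5).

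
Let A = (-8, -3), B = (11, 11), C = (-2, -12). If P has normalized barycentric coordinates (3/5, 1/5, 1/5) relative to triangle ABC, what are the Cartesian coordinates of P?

P = (3/5)·A + (1/5)·B + (1/5)·C.
x-coordinate: (3/5)·(-8) + (1/5)·11 + (1/5)·(-2) = -3.
y-coordinate: (3/5)·(-3) + (1/5)·11 + (1/5)·(-12) = -2.

(-3, -2)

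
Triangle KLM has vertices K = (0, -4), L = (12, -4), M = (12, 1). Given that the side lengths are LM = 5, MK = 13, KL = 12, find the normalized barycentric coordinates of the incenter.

(1/6, 13/30, 2/5)

The incenter has barycentric coordinates proportional to the opposite side lengths: (5 : 13 : 12).
Normalizing by 5+13+12 = 30 gives (1/6, 13/30, 2/5).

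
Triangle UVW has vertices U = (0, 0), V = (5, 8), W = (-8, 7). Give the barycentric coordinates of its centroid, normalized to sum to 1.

The centroid is the average of the vertices, so each weight is 1/3.

(1/3, 1/3, 1/3)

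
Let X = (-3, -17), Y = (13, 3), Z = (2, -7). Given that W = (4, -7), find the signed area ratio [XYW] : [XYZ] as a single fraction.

1/3

[XYZ] = ½·((-3)·(3−(-7)) + 13·(-7−(-17)) + 2·(-17−3)) = ½·(-30 + 130 − 40) = 30.
[XYW] = ½·((-3)·(3−(-7)) + 13·(-7−(-17)) + 4·(-17−3)) = ½·(-30 + 130 − 80) = 10, so the ratio is 10/30 = 1/3.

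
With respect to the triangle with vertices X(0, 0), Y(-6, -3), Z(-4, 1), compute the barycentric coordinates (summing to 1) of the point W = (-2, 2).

Signed area of the reference triangle: [XYZ] = ½·(0·(-3−1) + (-6)·(1−0) + (-4)·(0−(-3))) = ½·(0 − 6 − 12) = -9.
[WYZ] = ½·((-2)·(-3−1) + (-6)·(1−2) + (-4)·(2−(-3))) = ½·(8 + 6 − 20) = -3, so the X-coordinate is (-3)/(-9) = 1/3.
[XWZ] = ½·(0·(2−1) + (-2)·(1−0) + (-4)·(0−2)) = ½·(0 − 2 + 8) = 3, so the Y-coordinate is -1/3.
[XYW] = ½·(0·(-3−2) + (-6)·(2−0) + (-2)·(0−(-3))) = ½·(0 − 12 − 6) = -9, so the Z-coordinate is 1.

(1/3, -1/3, 1)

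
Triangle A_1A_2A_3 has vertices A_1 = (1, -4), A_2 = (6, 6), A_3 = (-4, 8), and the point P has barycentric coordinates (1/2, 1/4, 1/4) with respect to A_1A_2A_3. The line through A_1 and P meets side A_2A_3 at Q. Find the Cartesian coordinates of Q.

(1, 7)

Line A_1P meets A_2A_3 where the A_1-coordinate vanishes; zeroing P's A_1-weight and renormalizing leaves A_2, A_3-weights 1/4 : 1/4 → (1/2, 1/2).
So Q = (1/2)·A_2 + (1/2)·A_3 = (1, 7).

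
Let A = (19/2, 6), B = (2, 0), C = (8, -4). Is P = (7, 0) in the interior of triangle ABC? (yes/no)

Barycentric coordinates of P: (10/33, 8/33, 5/11).
The three coordinates are positive, positive, positive; a point is interior exactly when all three are positive.

yes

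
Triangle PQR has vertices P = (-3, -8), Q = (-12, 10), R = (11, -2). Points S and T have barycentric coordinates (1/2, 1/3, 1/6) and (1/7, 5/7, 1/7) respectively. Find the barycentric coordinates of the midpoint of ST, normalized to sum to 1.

Since both coordinate triples sum to 1, the midpoint's barycentrics are the componentwise average.
(1/2+1/7)/2 = 9/28; similarly 11/21 and 13/84.

(9/28, 11/21, 13/84)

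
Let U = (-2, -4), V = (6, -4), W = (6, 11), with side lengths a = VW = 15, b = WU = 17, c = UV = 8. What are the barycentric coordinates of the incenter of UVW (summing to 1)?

(3/8, 17/40, 1/5)

The incenter has barycentric coordinates proportional to the opposite side lengths: (15 : 17 : 8).
Normalizing by 15+17+8 = 40 gives (3/8, 17/40, 1/5).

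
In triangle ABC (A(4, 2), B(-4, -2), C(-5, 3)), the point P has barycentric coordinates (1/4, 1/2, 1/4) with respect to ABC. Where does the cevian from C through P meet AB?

(-4/3, -2/3)

Line CP meets AB where the C-coordinate vanishes; zeroing P's C-weight and renormalizing leaves A, B-weights 1/4 : 1/2 → (1/3, 2/3).
So Q = (1/3)·A + (2/3)·B = (-4/3, -2/3).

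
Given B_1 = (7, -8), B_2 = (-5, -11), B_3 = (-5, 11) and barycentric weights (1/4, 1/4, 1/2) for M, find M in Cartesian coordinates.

(-2, 3/4)

M = (1/4)·B_1 + (1/4)·B_2 + (1/2)·B_3.
x-coordinate: (1/4)·7 + (1/4)·(-5) + (1/2)·(-5) = -2.
y-coordinate: (1/4)·(-8) + (1/4)·(-11) + (1/2)·11 = 3/4.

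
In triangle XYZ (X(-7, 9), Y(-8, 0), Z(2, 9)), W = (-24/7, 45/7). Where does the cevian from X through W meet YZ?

Barycentric coordinates of W with respect to XYZ: (2/7, 2/7, 3/7).
On side YZ the X-coordinate is zero; dropping W's X-weight 2/7 and renormalizing the remaining 2/7 : 3/7 gives weights 2/5, 3/5 on Y, Z.
V = (2/5)·(-8, 0) + (3/5)·(2, 9) = (-2, 27/5).

(-2, 27/5)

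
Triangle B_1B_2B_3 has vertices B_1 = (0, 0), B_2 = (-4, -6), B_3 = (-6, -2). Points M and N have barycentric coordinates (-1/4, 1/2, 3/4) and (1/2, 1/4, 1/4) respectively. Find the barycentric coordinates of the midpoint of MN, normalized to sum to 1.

(1/8, 3/8, 1/2)

Since both coordinate triples sum to 1, the midpoint's barycentrics are the componentwise average.
(-1/4+1/2)/2 = 1/8; similarly 3/8 and 1/2.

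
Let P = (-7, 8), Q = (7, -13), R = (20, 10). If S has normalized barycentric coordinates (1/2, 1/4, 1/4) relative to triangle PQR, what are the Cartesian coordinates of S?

S = (1/2)·P + (1/4)·Q + (1/4)·R.
x-coordinate: (1/2)·(-7) + (1/4)·7 + (1/4)·20 = 13/4.
y-coordinate: (1/2)·8 + (1/4)·(-13) + (1/4)·10 = 13/4.

(13/4, 13/4)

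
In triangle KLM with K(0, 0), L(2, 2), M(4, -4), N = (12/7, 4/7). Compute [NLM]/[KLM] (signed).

[KLM] = ½·(0·(2−(-4)) + 2·(-4−0) + 4·(0−2)) = ½·(0 − 8 − 8) = -8.
[NLM] = ½·((12/7)·(2−(-4)) + 2·(-4−(4/7)) + 4·(4/7−2)) = ½·(72/7 − 64/7 − 40/7) = -16/7, so the ratio is (-16/7)/(-8) = 2/7.

2/7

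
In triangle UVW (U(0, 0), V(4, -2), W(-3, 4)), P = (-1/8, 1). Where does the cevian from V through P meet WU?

Barycentric coordinates of P with respect to UVW: (3/8, 1/4, 3/8).
On side WU the V-coordinate is zero; dropping P's V-weight 1/4 and renormalizing the remaining 3/8 : 3/8 gives weights 1/2, 1/2 on W, U.
Q = (1/2)·(-3, 4) + (1/2)·(0, 0) = (-3/2, 2).

(-3/2, 2)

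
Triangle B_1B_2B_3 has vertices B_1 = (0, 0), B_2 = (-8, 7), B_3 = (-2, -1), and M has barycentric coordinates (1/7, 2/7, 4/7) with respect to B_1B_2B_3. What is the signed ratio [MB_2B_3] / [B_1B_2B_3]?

1/7

The signed ratio [MB_2B_3]/[B_1B_2B_3] equals the barycentric coordinate of M at vertex B_1, which is 1/7.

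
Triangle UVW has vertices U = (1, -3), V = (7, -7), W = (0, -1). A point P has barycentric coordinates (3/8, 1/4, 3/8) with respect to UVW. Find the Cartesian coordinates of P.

P = (3/8)·U + (1/4)·V + (3/8)·W.
x-coordinate: (3/8)·1 + (1/4)·7 + (3/8)·0 = 17/8.
y-coordinate: (3/8)·(-3) + (1/4)·(-7) + (3/8)·(-1) = -13/4.

(17/8, -13/4)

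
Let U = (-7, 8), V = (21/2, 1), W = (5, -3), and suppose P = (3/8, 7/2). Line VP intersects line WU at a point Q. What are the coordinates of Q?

(-3, 13/3)

Barycentric coordinates of P with respect to UVW: (1/2, 1/4, 1/4).
On side WU the V-coordinate is zero; dropping P's V-weight 1/4 and renormalizing the remaining 1/4 : 1/2 gives weights 1/3, 2/3 on W, U.
Q = (1/3)·(5, -3) + (2/3)·(-7, 8) = (-3, 13/3).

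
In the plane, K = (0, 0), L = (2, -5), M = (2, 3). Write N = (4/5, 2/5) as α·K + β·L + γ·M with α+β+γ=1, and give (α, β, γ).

(3/5, 1/10, 3/10)

Signed area of the reference triangle: [KLM] = ½·(0·(-5−3) + 2·(3−0) + 2·(0−(-5))) = ½·(0 + 6 + 10) = 8.
[NLM] = ½·((4/5)·(-5−3) + 2·(3−(2/5)) + 2·(2/5−(-5))) = ½·(-32/5 + 26/5 + 54/5) = 24/5, so the K-coordinate is (24/5)/8 = 3/5.
[KNM] = ½·(0·(2/5−3) + (4/5)·(3−0) + 2·(0−(2/5))) = ½·(0 + 12/5 − 4/5) = 4/5, so the L-coordinate is 1/10.
[KLN] = ½·(0·(-5−(2/5)) + 2·(2/5−0) + (4/5)·(0−(-5))) = ½·(0 + 4/5 + 4) = 12/5, so the M-coordinate is 3/10.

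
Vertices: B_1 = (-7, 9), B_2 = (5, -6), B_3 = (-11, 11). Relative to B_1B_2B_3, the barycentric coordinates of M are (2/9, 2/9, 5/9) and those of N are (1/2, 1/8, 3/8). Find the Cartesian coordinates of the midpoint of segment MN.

Barycentric coordinates of the midpoint are the average: (13/36, 25/144, 67/144).
Converting: (13/36)·B_1 + (25/144)·B_2 + (67/144)·B_3 = (-61/9, 1055/144).

(-61/9, 1055/144)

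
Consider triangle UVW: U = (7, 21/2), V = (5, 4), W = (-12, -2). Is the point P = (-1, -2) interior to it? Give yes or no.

no

Barycentric coordinates of P: (-132/197, 275/197, 54/197).
The three coordinates are negative, positive, positive; a point is interior exactly when all three are positive.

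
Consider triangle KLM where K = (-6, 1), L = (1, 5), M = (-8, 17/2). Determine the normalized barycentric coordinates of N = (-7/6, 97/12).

(-1/3, 5/6, 1/2)

Signed area of the reference triangle: [KLM] = ½·((-6)·(5−(17/2)) + 1·(17/2−1) + (-8)·(1−5)) = ½·(21 + 15/2 + 32) = 121/4.
[NLM] = ½·((-7/6)·(5−(17/2)) + 1·(17/2−(97/12)) + (-8)·(97/12−5)) = ½·(49/12 + 5/12 − 74/3) = -121/12, so the K-coordinate is (-121/12)/(121/4) = -1/3.
[KNM] = ½·((-6)·(97/12−(17/2)) + (-7/6)·(17/2−1) + (-8)·(1−(97/12))) = ½·(5/2 − 35/4 + 170/3) = 605/24, so the L-coordinate is 5/6.
[KLN] = ½·((-6)·(5−(97/12)) + 1·(97/12−1) + (-7/6)·(1−5)) = ½·(37/2 + 85/12 + 14/3) = 121/8, so the M-coordinate is 1/2.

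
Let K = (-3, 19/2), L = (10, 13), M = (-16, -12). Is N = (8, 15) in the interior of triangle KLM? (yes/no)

no

Barycentric coordinates of N: (17/39, 55/78, -11/78).
The three coordinates are positive, positive, negative; a point is interior exactly when all three are positive.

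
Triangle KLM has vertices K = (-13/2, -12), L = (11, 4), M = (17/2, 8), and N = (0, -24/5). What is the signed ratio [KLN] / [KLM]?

[KLM] = ½·((-13/2)·(4−8) + 11·(8−(-12)) + (17/2)·(-12−4)) = ½·(26 + 220 − 136) = 55.
[KLN] = ½·((-13/2)·(4−(-24/5)) + 11·(-24/5−(-12)) + 0·(-12−4)) = ½·(-286/5 + 396/5 + 0) = 11, so the ratio is 11/55 = 1/5.

1/5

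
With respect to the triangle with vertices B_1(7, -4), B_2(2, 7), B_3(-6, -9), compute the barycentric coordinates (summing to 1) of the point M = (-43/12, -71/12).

(1/12, 1/6, 3/4)

Signed area of the reference triangle: [B_1B_2B_3] = ½·(7·(7−(-9)) + 2·(-9−(-4)) + (-6)·(-4−7)) = ½·(112 − 10 + 66) = 84.
[MB_2B_3] = ½·((-43/12)·(7−(-9)) + 2·(-9−(-71/12)) + (-6)·(-71/12−7)) = ½·(-172/3 − 37/6 + 155/2) = 7, so the B_1-coordinate is 7/84 = 1/12.
[B_1MB_3] = ½·(7·(-71/12−(-9)) + (-43/12)·(-9−(-4)) + (-6)·(-4−(-71/12))) = ½·(259/12 + 215/12 − 23/2) = 14, so the B_2-coordinate is 1/6.
[B_1B_2M] = ½·(7·(7−(-71/12)) + 2·(-71/12−(-4)) + (-43/12)·(-4−7)) = ½·(1085/12 − 23/6 + 473/12) = 63, so the B_3-coordinate is 3/4.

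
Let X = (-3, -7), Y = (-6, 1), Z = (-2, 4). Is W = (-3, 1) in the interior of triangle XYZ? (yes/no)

yes

Barycentric coordinates of W: (9/41, 8/41, 24/41).
The three coordinates are positive, positive, positive; a point is interior exactly when all three are positive.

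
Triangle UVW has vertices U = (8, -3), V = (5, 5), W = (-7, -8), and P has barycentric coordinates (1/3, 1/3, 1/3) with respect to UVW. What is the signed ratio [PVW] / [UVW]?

The signed ratio [PVW]/[UVW] equals the barycentric coordinate of P at vertex U, which is 1/3.

1/3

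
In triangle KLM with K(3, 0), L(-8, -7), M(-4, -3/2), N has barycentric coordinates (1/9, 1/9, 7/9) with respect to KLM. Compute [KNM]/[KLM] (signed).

The signed ratio [KNM]/[KLM] equals the barycentric coordinate of N at vertex L, which is 1/9.

1/9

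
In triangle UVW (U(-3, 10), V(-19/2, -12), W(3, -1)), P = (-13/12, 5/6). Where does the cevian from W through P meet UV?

Barycentric coordinates of P with respect to UVW: (1/3, 1/6, 1/2).
On side UV the W-coordinate is zero; dropping P's W-weight 1/2 and renormalizing the remaining 1/3 : 1/6 gives weights 2/3, 1/3 on U, V.
Q = (2/3)·(-3, 10) + (1/3)·(-19/2, -12) = (-31/6, 8/3).

(-31/6, 8/3)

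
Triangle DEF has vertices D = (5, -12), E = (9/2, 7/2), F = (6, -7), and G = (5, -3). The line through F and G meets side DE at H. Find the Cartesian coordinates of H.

(14/3, -5/3)

Barycentric coordinates of G with respect to DEF: (1/4, 1/2, 1/4).
On side DE the F-coordinate is zero; dropping G's F-weight 1/4 and renormalizing the remaining 1/4 : 1/2 gives weights 1/3, 2/3 on D, E.
H = (1/3)·(5, -12) + (2/3)·(9/2, 7/2) = (14/3, -5/3).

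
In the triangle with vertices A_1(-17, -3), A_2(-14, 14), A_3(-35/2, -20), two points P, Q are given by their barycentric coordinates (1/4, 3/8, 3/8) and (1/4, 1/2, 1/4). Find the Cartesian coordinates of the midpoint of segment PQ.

(-507/32, -7/8)

Barycentric coordinates of the midpoint are the average: (1/4, 7/16, 5/16).
Converting: (1/4)·A_1 + (7/16)·A_2 + (5/16)·A_3 = (-507/32, -7/8).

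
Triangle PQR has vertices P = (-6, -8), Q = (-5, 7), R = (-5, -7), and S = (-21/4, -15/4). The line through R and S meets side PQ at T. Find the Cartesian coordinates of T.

(-11/2, -1/2)

Barycentric coordinates of S with respect to PQR: (1/4, 1/4, 1/2).
On side PQ the R-coordinate is zero; dropping S's R-weight 1/2 and renormalizing the remaining 1/4 : 1/4 gives weights 1/2, 1/2 on P, Q.
T = (1/2)·(-6, -8) + (1/2)·(-5, 7) = (-11/2, -1/2).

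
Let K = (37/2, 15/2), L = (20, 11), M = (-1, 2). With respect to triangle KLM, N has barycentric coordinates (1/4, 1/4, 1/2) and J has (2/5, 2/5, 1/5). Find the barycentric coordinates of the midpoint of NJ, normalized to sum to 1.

(13/40, 13/40, 7/20)

Since both coordinate triples sum to 1, the midpoint's barycentrics are the componentwise average.
(1/4+2/5)/2 = 13/40; similarly 13/40 and 7/20.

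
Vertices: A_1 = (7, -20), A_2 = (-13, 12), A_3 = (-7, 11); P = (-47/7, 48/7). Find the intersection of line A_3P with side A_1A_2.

Barycentric coordinates of P with respect to A_1A_2A_3: (1/7, 2/7, 4/7).
On side A_1A_2 the A_3-coordinate is zero; dropping P's A_3-weight 4/7 and renormalizing the remaining 1/7 : 2/7 gives weights 1/3, 2/3 on A_1, A_2.
Q = (1/3)·(7, -20) + (2/3)·(-13, 12) = (-19/3, 4/3).

(-19/3, 4/3)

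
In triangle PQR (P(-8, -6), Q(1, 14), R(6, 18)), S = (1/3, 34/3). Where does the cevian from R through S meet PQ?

Barycentric coordinates of S with respect to PQR: (1/6, 2/3, 1/6).
On side PQ the R-coordinate is zero; dropping S's R-weight 1/6 and renormalizing the remaining 1/6 : 2/3 gives weights 1/5, 4/5 on P, Q.
T = (1/5)·(-8, -6) + (4/5)·(1, 14) = (-4/5, 10).

(-4/5, 10)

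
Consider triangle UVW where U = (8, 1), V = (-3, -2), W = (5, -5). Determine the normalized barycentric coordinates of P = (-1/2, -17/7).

Signed area of the reference triangle: [UVW] = ½·(8·(-2−(-5)) + (-3)·(-5−1) + 5·(1−(-2))) = ½·(24 + 18 + 15) = 57/2.
[PVW] = ½·((-1/2)·(-2−(-5)) + (-3)·(-5−(-17/7)) + 5·(-17/7−(-2))) = ½·(-3/2 + 54/7 − 15/7) = 57/28, so the U-coordinate is (57/28)/(57/2) = 1/14.
[UPW] = ½·(8·(-17/7−(-5)) + (-1/2)·(-5−1) + 5·(1−(-17/7))) = ½·(144/7 + 3 + 120/7) = 285/14, so the V-coordinate is 5/7.
[UVP] = ½·(8·(-2−(-17/7)) + (-3)·(-17/7−1) + (-1/2)·(1−(-2))) = ½·(24/7 + 72/7 − 3/2) = 171/28, so the W-coordinate is 3/14.
Check: 1/14 + 5/7 + 3/14 = 1.

(1/14, 5/7, 3/14)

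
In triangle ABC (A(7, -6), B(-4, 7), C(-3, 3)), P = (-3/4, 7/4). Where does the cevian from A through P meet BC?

Barycentric coordinates of P with respect to ABC: (1/4, 1/4, 1/2).
On side BC the A-coordinate is zero; dropping P's A-weight 1/4 and renormalizing the remaining 1/4 : 1/2 gives weights 1/3, 2/3 on B, C.
Q = (1/3)·(-4, 7) + (2/3)·(-3, 3) = (-10/3, 13/3).

(-10/3, 13/3)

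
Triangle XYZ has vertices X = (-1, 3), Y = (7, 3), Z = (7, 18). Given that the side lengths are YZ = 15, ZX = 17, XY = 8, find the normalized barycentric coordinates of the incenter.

(3/8, 17/40, 1/5)

The incenter has barycentric coordinates proportional to the opposite side lengths: (15 : 17 : 8).
Normalizing by 15+17+8 = 40 gives (3/8, 17/40, 1/5).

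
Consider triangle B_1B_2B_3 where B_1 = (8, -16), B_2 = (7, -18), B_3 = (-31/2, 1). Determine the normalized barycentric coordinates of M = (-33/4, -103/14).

(-11/14, 8/7, 9/14)

Signed area of the reference triangle: [B_1B_2B_3] = ½·(8·(-18−1) + 7·(1−(-16)) + (-31/2)·(-16−(-18))) = ½·(-152 + 119 − 31) = -32.
[MB_2B_3] = ½·((-33/4)·(-18−1) + 7·(1−(-103/14)) + (-31/2)·(-103/14−(-18))) = ½·(627/4 + 117/2 − 4619/28) = 176/7, so the B_1-coordinate is (176/7)/(-32) = -11/14.
[B_1MB_3] = ½·(8·(-103/14−1) + (-33/4)·(1−(-16)) + (-31/2)·(-16−(-103/14))) = ½·(-468/7 − 561/4 + 3751/28) = -256/7, so the B_2-coordinate is 8/7.
[B_1B_2M] = ½·(8·(-18−(-103/14)) + 7·(-103/14−(-16)) + (-33/4)·(-16−(-18))) = ½·(-596/7 + 121/2 − 33/2) = -144/7, so the B_3-coordinate is 9/14.
Check: -11/14 + 8/7 + 9/14 = 1.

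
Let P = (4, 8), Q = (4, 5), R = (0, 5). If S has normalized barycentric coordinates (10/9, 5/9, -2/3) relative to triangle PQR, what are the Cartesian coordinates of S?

S = (10/9)·P + (5/9)·Q + (-2/3)·R.
x-coordinate: (10/9)·4 + (5/9)·4 + (-2/3)·0 = 20/3.
y-coordinate: (10/9)·8 + (5/9)·5 + (-2/3)·5 = 25/3.

(20/3, 25/3)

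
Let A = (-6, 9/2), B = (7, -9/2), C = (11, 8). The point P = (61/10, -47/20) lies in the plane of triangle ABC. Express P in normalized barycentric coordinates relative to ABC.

(1/10, 4/5, 1/10)

Signed area of the reference triangle: [ABC] = ½·((-6)·(-9/2−8) + 7·(8−(9/2)) + 11·(9/2−(-9/2))) = ½·(75 + 49/2 + 99) = 397/4.
[PBC] = ½·((61/10)·(-9/2−8) + 7·(8−(-47/20)) + 11·(-47/20−(-9/2))) = ½·(-305/4 + 1449/20 + 473/20) = 397/40, so the A-coordinate is (397/40)/(397/4) = 1/10.
[APC] = ½·((-6)·(-47/20−8) + (61/10)·(8−(9/2)) + 11·(9/2−(-47/20))) = ½·(621/10 + 427/20 + 1507/20) = 397/5, so the B-coordinate is 4/5.
[ABP] = ½·((-6)·(-9/2−(-47/20)) + 7·(-47/20−(9/2)) + (61/10)·(9/2−(-9/2))) = ½·(129/10 − 959/20 + 549/10) = 397/40, so the C-coordinate is 1/10.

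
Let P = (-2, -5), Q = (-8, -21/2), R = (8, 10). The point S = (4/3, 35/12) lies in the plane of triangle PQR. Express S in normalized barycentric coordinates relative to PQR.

(-2/3, 5/6, 5/6)

Signed area of the reference triangle: [PQR] = ½·((-2)·(-21/2−10) + (-8)·(10−(-5)) + 8·(-5−(-21/2))) = ½·(41 − 120 + 44) = -35/2.
[SQR] = ½·((4/3)·(-21/2−10) + (-8)·(10−(35/12)) + 8·(35/12−(-21/2))) = ½·(-82/3 − 170/3 + 322/3) = 35/3, so the P-coordinate is (35/3)/(-35/2) = -2/3.
[PSR] = ½·((-2)·(35/12−10) + (4/3)·(10−(-5)) + 8·(-5−(35/12))) = ½·(85/6 + 20 − 190/3) = -175/12, so the Q-coordinate is 5/6.
[PQS] = ½·((-2)·(-21/2−(35/12)) + (-8)·(35/12−(-5)) + (4/3)·(-5−(-21/2))) = ½·(161/6 − 190/3 + 22/3) = -175/12, so the R-coordinate is 5/6.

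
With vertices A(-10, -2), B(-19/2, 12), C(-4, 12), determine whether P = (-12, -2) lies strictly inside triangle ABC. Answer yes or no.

Barycentric coordinates of P: (1, 4/11, -4/11).
The three coordinates are positive, positive, negative; a point is interior exactly when all three are positive.

no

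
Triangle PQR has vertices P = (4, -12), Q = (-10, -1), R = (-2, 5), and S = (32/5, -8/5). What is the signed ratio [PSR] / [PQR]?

-3/5

[PQR] = ½·(4·(-1−5) + (-10)·(5−(-12)) + (-2)·(-12−(-1))) = ½·(-24 − 170 + 22) = -86.
[PSR] = ½·(4·(-8/5−5) + (32/5)·(5−(-12)) + (-2)·(-12−(-8/5))) = ½·(-132/5 + 544/5 + 104/5) = 258/5, so the ratio is (258/5)/(-86) = -3/5.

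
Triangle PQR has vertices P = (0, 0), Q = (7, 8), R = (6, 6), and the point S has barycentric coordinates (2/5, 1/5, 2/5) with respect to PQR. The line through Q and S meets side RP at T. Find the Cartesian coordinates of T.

Line QS meets RP where the Q-coordinate vanishes; zeroing S's Q-weight and renormalizing leaves R, P-weights 2/5 : 2/5 → (1/2, 1/2).
So T = (1/2)·R + (1/2)·P = (3, 3).

(3, 3)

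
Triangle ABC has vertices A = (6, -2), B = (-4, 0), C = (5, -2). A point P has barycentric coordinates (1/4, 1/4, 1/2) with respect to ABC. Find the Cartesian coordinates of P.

(3, -3/2)

P = (1/4)·A + (1/4)·B + (1/2)·C.
x-coordinate: (1/4)·6 + (1/4)·(-4) + (1/2)·5 = 3.
y-coordinate: (1/4)·(-2) + (1/4)·0 + (1/2)·(-2) = -3/2.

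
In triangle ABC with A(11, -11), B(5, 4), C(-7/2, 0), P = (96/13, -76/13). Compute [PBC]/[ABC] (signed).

8/13

[ABC] = ½·(11·(4−0) + 5·(0−(-11)) + (-7/2)·(-11−4)) = ½·(44 + 55 + 105/2) = 303/4.
[PBC] = ½·((96/13)·(4−0) + 5·(0−(-76/13)) + (-7/2)·(-76/13−4)) = ½·(384/13 + 380/13 + 448/13) = 606/13, so the ratio is (606/13)/(303/4) = 8/13.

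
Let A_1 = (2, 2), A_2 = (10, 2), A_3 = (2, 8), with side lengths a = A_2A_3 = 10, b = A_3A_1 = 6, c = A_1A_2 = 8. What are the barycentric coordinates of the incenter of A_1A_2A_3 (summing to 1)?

(5/12, 1/4, 1/3)

The incenter has barycentric coordinates proportional to the opposite side lengths: (10 : 6 : 8).
Normalizing by 10+6+8 = 24 gives (5/12, 1/4, 1/3).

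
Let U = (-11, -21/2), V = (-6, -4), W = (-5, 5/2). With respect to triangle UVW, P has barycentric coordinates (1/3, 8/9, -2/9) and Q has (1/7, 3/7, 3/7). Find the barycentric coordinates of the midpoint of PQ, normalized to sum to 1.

Since both coordinate triples sum to 1, the midpoint's barycentrics are the componentwise average.
(1/3+1/7)/2 = 5/21; similarly 83/126 and 13/126.

(5/21, 83/126, 13/126)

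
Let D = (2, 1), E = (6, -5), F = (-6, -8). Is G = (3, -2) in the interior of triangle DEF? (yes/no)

Barycentric coordinates of G: (15/28, 11/28, 1/14).
The three coordinates are positive, positive, positive; a point is interior exactly when all three are positive.

yes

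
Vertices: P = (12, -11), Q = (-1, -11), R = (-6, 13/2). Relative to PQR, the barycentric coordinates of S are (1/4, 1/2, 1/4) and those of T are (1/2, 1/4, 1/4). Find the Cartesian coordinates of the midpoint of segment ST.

Barycentric coordinates of the midpoint are the average: (3/8, 3/8, 1/4).
Converting: (3/8)·P + (3/8)·Q + (1/4)·R = (21/8, -53/8).

(21/8, -53/8)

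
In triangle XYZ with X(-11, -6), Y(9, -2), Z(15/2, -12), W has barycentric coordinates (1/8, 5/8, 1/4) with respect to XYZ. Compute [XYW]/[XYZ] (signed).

The signed ratio [XYW]/[XYZ] equals the barycentric coordinate of W at vertex Z, which is 1/4.

1/4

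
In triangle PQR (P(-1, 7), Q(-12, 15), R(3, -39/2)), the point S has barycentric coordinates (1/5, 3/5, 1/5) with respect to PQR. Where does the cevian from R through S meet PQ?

(-37/4, 13)

Line RS meets PQ where the R-coordinate vanishes; zeroing S's R-weight and renormalizing leaves P, Q-weights 1/5 : 3/5 → (1/4, 3/4).
So T = (1/4)·P + (3/4)·Q = (-37/4, 13).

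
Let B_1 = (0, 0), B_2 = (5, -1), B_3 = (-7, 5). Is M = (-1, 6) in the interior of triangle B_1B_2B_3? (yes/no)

no

Barycentric coordinates of M: (-8/3, 37/18, 29/18).
The three coordinates are negative, positive, positive; a point is interior exactly when all three are positive.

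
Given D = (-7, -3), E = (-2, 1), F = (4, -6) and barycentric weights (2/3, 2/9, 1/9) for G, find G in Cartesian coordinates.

(-14/3, -22/9)

G = (2/3)·D + (2/9)·E + (1/9)·F.
x-coordinate: (2/3)·(-7) + (2/9)·(-2) + (1/9)·4 = -14/3.
y-coordinate: (2/3)·(-3) + (2/9)·1 + (1/9)·(-6) = -22/9.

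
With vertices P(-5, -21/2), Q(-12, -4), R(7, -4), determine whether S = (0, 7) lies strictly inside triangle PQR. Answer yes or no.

no

Barycentric coordinates of S: (-22/13, 355/247, 310/247).
The three coordinates are negative, positive, positive; a point is interior exactly when all three are positive.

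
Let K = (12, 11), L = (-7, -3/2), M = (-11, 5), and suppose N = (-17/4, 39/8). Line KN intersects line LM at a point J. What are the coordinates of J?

(-29/3, 17/6)

Barycentric coordinates of N with respect to KLM: (1/4, 1/4, 1/2).
On side LM the K-coordinate is zero; dropping N's K-weight 1/4 and renormalizing the remaining 1/4 : 1/2 gives weights 1/3, 2/3 on L, M.
J = (1/3)·(-7, -3/2) + (2/3)·(-11, 5) = (-29/3, 17/6).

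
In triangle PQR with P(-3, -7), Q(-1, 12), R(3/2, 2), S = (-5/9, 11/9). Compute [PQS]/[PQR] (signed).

4/9

[PQR] = ½·((-3)·(12−2) + (-1)·(2−(-7)) + (3/2)·(-7−12)) = ½·(-30 − 9 − 57/2) = -135/4.
[PQS] = ½·((-3)·(12−(11/9)) + (-1)·(11/9−(-7)) + (-5/9)·(-7−12)) = ½·(-97/3 − 74/9 + 95/9) = -15, so the ratio is (-15)/(-135/4) = 4/9.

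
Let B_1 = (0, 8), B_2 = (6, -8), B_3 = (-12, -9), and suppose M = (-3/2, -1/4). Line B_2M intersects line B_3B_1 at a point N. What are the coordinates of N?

Barycentric coordinates of M with respect to B_1B_2B_3: (1/2, 1/4, 1/4).
On side B_3B_1 the B_2-coordinate is zero; dropping M's B_2-weight 1/4 and renormalizing the remaining 1/4 : 1/2 gives weights 1/3, 2/3 on B_3, B_1.
N = (1/3)·(-12, -9) + (2/3)·(0, 8) = (-4, 7/3).

(-4, 7/3)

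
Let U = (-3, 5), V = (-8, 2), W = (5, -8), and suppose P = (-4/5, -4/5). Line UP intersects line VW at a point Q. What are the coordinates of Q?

Barycentric coordinates of P with respect to UVW: (2/5, 1/5, 2/5).
On side VW the U-coordinate is zero; dropping P's U-weight 2/5 and renormalizing the remaining 1/5 : 2/5 gives weights 1/3, 2/3 on V, W.
Q = (1/3)·(-8, 2) + (2/3)·(5, -8) = (2/3, -14/3).

(2/3, -14/3)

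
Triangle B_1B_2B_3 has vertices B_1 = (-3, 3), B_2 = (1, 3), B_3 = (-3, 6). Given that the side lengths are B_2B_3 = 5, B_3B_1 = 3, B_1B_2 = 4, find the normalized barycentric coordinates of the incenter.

(5/12, 1/4, 1/3)

The incenter has barycentric coordinates proportional to the opposite side lengths: (5 : 3 : 4).
Normalizing by 5+3+4 = 12 gives (5/12, 1/4, 1/3).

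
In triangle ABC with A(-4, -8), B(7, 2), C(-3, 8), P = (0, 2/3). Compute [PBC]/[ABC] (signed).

[ABC] = ½·((-4)·(2−8) + 7·(8−(-8)) + (-3)·(-8−2)) = ½·(24 + 112 + 30) = 83.
[PBC] = ½·(0·(2−8) + 7·(8−(2/3)) + (-3)·(2/3−2)) = ½·(0 + 154/3 + 4) = 83/3, so the ratio is (83/3)/83 = 1/3.

1/3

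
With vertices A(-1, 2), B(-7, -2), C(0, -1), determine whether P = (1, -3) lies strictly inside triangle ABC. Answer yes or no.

no

Barycentric coordinates of P: (-15/22, -1/22, 19/11).
The three coordinates are negative, negative, positive; a point is interior exactly when all three are positive.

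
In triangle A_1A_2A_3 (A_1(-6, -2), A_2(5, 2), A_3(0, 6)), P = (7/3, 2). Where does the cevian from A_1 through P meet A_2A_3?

Barycentric coordinates of P with respect to A_1A_2A_3: (1/6, 2/3, 1/6).
On side A_2A_3 the A_1-coordinate is zero; dropping P's A_1-weight 1/6 and renormalizing the remaining 2/3 : 1/6 gives weights 4/5, 1/5 on A_2, A_3.
Q = (4/5)·(5, 2) + (1/5)·(0, 6) = (4, 14/5).

(4, 14/5)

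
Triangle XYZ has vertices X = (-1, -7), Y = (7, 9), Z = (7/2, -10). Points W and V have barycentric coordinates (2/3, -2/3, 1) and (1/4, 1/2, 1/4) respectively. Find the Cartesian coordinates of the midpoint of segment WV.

Barycentric coordinates of the midpoint are the average: (11/24, -1/12, 5/8).
Converting: (11/24)·X + (-1/12)·Y + (5/8)·Z = (55/48, -245/24).

(55/48, -245/24)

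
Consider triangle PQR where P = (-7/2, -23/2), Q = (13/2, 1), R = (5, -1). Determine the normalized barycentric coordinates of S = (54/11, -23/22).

Signed area of the reference triangle: [PQR] = ½·((-7/2)·(1−(-1)) + (13/2)·(-1−(-23/2)) + 5·(-23/2−1)) = ½·(-7 + 273/4 − 125/2) = -5/8.
[SQR] = ½·((54/11)·(1−(-1)) + (13/2)·(-1−(-23/22)) + 5·(-23/22−1)) = ½·(108/11 + 13/44 − 225/22) = -5/88, so the P-coordinate is (-5/88)/(-5/8) = 1/11.
[PSR] = ½·((-7/2)·(-23/22−(-1)) + (54/11)·(-1−(-23/2)) + 5·(-23/2−(-23/22))) = ½·(7/44 + 567/11 − 575/11) = -25/88, so the Q-coordinate is 5/11.
[PQS] = ½·((-7/2)·(1−(-23/22)) + (13/2)·(-23/22−(-23/2)) + (54/11)·(-23/2−1)) = ½·(-315/44 + 1495/22 − 675/11) = -25/88, so the R-coordinate is 5/11.

(1/11, 5/11, 5/11)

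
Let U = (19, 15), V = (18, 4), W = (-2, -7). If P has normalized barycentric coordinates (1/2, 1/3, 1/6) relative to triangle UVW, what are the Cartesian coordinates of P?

P = (1/2)·U + (1/3)·V + (1/6)·W.
x-coordinate: (1/2)·19 + (1/3)·18 + (1/6)·(-2) = 91/6.
y-coordinate: (1/2)·15 + (1/3)·4 + (1/6)·(-7) = 23/3.

(91/6, 23/3)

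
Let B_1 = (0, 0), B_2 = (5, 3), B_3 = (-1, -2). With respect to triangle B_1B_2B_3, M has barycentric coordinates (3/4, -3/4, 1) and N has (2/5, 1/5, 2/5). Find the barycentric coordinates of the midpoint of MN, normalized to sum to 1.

(23/40, -11/40, 7/10)

Since both coordinate triples sum to 1, the midpoint's barycentrics are the componentwise average.
(3/4+2/5)/2 = 23/40; similarly -11/40 and 7/10.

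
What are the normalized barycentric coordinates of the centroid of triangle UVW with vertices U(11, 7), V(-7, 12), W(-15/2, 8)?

(1/3, 1/3, 1/3)

The centroid is the average of the vertices, so each weight is 1/3.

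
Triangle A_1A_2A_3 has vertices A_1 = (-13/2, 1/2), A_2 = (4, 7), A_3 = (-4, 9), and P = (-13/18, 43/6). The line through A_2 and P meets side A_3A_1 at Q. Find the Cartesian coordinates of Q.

(-9/2, 73/10)

Barycentric coordinates of P with respect to A_1A_2A_3: (1/9, 4/9, 4/9).
On side A_3A_1 the A_2-coordinate is zero; dropping P's A_2-weight 4/9 and renormalizing the remaining 4/9 : 1/9 gives weights 4/5, 1/5 on A_3, A_1.
Q = (4/5)·(-4, 9) + (1/5)·(-13/2, 1/2) = (-9/2, 73/10).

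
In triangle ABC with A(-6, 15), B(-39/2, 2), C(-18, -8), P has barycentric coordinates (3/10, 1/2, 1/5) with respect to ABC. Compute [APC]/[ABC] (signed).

1/2

The signed ratio [APC]/[ABC] equals the barycentric coordinate of P at vertex B, which is 1/2.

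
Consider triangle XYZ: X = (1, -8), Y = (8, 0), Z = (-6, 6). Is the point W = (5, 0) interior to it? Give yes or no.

Barycentric coordinates of W: (9/77, 8/11, 12/77).
The three coordinates are positive, positive, positive; a point is interior exactly when all three are positive.

yes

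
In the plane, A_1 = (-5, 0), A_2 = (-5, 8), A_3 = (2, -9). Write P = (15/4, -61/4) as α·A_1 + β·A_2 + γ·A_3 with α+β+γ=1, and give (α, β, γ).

(1/4, -1/2, 5/4)

Signed area of the reference triangle: [A_1A_2A_3] = ½·((-5)·(8−(-9)) + (-5)·(-9−0) + 2·(0−8)) = ½·(-85 + 45 − 16) = -28.
[PA_2A_3] = ½·((15/4)·(8−(-9)) + (-5)·(-9−(-61/4)) + 2·(-61/4−8)) = ½·(255/4 − 125/4 − 93/2) = -7, so the A_1-coordinate is (-7)/(-28) = 1/4.
[A_1PA_3] = ½·((-5)·(-61/4−(-9)) + (15/4)·(-9−0) + 2·(0−(-61/4))) = ½·(125/4 − 135/4 + 61/2) = 14, so the A_2-coordinate is -1/2.
[A_1A_2P] = ½·((-5)·(8−(-61/4)) + (-5)·(-61/4−0) + (15/4)·(0−8)) = ½·(-465/4 + 305/4 − 30) = -35, so the A_3-coordinate is 5/4.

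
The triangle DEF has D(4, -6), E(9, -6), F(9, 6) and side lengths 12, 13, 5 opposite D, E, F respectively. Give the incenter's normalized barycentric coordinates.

The incenter has barycentric coordinates proportional to the opposite side lengths: (12 : 13 : 5).
Normalizing by 12+13+5 = 30 gives (2/5, 13/30, 1/6).

(2/5, 13/30, 1/6)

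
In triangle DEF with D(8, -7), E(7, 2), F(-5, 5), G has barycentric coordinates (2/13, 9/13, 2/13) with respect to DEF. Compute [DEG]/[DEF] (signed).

2/13

The signed ratio [DEG]/[DEF] equals the barycentric coordinate of G at vertex F, which is 2/13.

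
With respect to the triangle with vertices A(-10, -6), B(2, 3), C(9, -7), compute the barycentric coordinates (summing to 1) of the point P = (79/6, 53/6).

(-5/6, 5/3, 1/6)

Signed area of the reference triangle: [ABC] = ½·((-10)·(3−(-7)) + 2·(-7−(-6)) + 9·(-6−3)) = ½·(-100 − 2 − 81) = -183/2.
[PBC] = ½·((79/6)·(3−(-7)) + 2·(-7−(53/6)) + 9·(53/6−3)) = ½·(395/3 − 95/3 + 105/2) = 305/4, so the A-coordinate is (305/4)/(-183/2) = -5/6.
[APC] = ½·((-10)·(53/6−(-7)) + (79/6)·(-7−(-6)) + 9·(-6−(53/6))) = ½·(-475/3 − 79/6 − 267/2) = -305/2, so the B-coordinate is 5/3.
[ABP] = ½·((-10)·(3−(53/6)) + 2·(53/6−(-6)) + (79/6)·(-6−3)) = ½·(175/3 + 89/3 − 237/2) = -61/4, so the C-coordinate is 1/6.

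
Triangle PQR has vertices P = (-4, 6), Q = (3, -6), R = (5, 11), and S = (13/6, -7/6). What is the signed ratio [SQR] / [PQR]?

[PQR] = ½·((-4)·(-6−11) + 3·(11−6) + 5·(6−(-6))) = ½·(68 + 15 + 60) = 143/2.
[SQR] = ½·((13/6)·(-6−11) + 3·(11−(-7/6)) + 5·(-7/6−(-6))) = ½·(-221/6 + 73/2 + 145/6) = 143/12, so the ratio is (143/12)/(143/2) = 1/6.

1/6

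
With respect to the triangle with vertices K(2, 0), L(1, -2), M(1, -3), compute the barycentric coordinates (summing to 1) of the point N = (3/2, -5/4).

(1/2, 1/4, 1/4)

Signed area of the reference triangle: [KLM] = ½·(2·(-2−(-3)) + 1·(-3−0) + 1·(0−(-2))) = ½·(2 − 3 + 2) = 1/2.
[NLM] = ½·((3/2)·(-2−(-3)) + 1·(-3−(-5/4)) + 1·(-5/4−(-2))) = ½·(3/2 − 7/4 + 3/4) = 1/4, so the K-coordinate is (1/4)/(1/2) = 1/2.
[KNM] = ½·(2·(-5/4−(-3)) + (3/2)·(-3−0) + 1·(0−(-5/4))) = ½·(7/2 − 9/2 + 5/4) = 1/8, so the L-coordinate is 1/4.
[KLN] = ½·(2·(-2−(-5/4)) + 1·(-5/4−0) + (3/2)·(0−(-2))) = ½·(-3/2 − 5/4 + 3) = 1/8, so the M-coordinate is 1/4.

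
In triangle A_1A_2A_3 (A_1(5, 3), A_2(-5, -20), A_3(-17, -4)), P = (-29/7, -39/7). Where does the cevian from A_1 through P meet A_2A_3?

(-11, -12)

Barycentric coordinates of P with respect to A_1A_2A_3: (3/7, 2/7, 2/7).
On side A_2A_3 the A_1-coordinate is zero; dropping P's A_1-weight 3/7 and renormalizing the remaining 2/7 : 2/7 gives weights 1/2, 1/2 on A_2, A_3.
Q = (1/2)·(-5, -20) + (1/2)·(-17, -4) = (-11, -12).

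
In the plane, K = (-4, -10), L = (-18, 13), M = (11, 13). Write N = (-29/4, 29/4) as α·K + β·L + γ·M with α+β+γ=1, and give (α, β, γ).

Signed area of the reference triangle: [KLM] = ½·((-4)·(13−13) + (-18)·(13−(-10)) + 11·(-10−13)) = ½·(0 − 414 − 253) = -667/2.
[NLM] = ½·((-29/4)·(13−13) + (-18)·(13−(29/4)) + 11·(29/4−13)) = ½·(0 − 207/2 − 253/4) = -667/8, so the K-coordinate is (-667/8)/(-667/2) = 1/4.
[KNM] = ½·((-4)·(29/4−13) + (-29/4)·(13−(-10)) + 11·(-10−(29/4))) = ½·(23 − 667/4 − 759/4) = -667/4, so the L-coordinate is 1/2.
[KLN] = ½·((-4)·(13−(29/4)) + (-18)·(29/4−(-10)) + (-29/4)·(-10−13)) = ½·(-23 − 621/2 + 667/4) = -667/8, so the M-coordinate is 1/4.
Check: 1/4 + 1/2 + 1/4 = 1.

(1/4, 1/2, 1/4)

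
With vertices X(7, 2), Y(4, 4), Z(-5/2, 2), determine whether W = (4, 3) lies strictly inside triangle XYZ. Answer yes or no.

yes

Barycentric coordinates of W: (13/38, 1/2, 3/19).
The three coordinates are positive, positive, positive; a point is interior exactly when all three are positive.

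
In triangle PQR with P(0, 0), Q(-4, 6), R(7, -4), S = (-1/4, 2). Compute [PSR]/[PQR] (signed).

[PQR] = ½·(0·(6−(-4)) + (-4)·(-4−0) + 7·(0−6)) = ½·(0 + 16 − 42) = -13.
[PSR] = ½·(0·(2−(-4)) + (-1/4)·(-4−0) + 7·(0−2)) = ½·(0 + 1 − 14) = -13/2, so the ratio is (-13/2)/(-13) = 1/2.

1/2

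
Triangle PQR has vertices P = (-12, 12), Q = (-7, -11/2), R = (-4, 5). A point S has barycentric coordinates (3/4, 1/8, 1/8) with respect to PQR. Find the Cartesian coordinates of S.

(-83/8, 143/16)

S = (3/4)·P + (1/8)·Q + (1/8)·R.
x-coordinate: (3/4)·(-12) + (1/8)·(-7) + (1/8)·(-4) = -83/8.
y-coordinate: (3/4)·12 + (1/8)·(-11/2) + (1/8)·5 = 143/16.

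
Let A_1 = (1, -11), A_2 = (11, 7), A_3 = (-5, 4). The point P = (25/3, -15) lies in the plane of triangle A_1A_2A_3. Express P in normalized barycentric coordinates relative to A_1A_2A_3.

(4/3, 1/3, -2/3)

Signed area of the reference triangle: [A_1A_2A_3] = ½·(1·(7−4) + 11·(4−(-11)) + (-5)·(-11−7)) = ½·(3 + 165 + 90) = 129.
[PA_2A_3] = ½·((25/3)·(7−4) + 11·(4−(-15)) + (-5)·(-15−7)) = ½·(25 + 209 + 110) = 172, so the A_1-coordinate is 172/129 = 4/3.
[A_1PA_3] = ½·(1·(-15−4) + (25/3)·(4−(-11)) + (-5)·(-11−(-15))) = ½·(-19 + 125 − 20) = 43, so the A_2-coordinate is 1/3.
[A_1A_2P] = ½·(1·(7−(-15)) + 11·(-15−(-11)) + (25/3)·(-11−7)) = ½·(22 − 44 − 150) = -86, so the A_3-coordinate is -2/3.
Check: 4/3 + 1/3 − 2/3 = 1.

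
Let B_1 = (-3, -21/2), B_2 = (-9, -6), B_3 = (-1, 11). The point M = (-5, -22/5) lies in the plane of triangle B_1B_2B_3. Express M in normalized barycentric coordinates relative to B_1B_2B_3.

Signed area of the reference triangle: [B_1B_2B_3] = ½·((-3)·(-6−11) + (-9)·(11−(-21/2)) + (-1)·(-21/2−(-6))) = ½·(51 − 387/2 + 9/2) = -69.
[MB_2B_3] = ½·((-5)·(-6−11) + (-9)·(11−(-22/5)) + (-1)·(-22/5−(-6))) = ½·(85 − 693/5 − 8/5) = -138/5, so the B_1-coordinate is (-138/5)/(-69) = 2/5.
[B_1MB_3] = ½·((-3)·(-22/5−11) + (-5)·(11−(-21/2)) + (-1)·(-21/2−(-22/5))) = ½·(231/5 − 215/2 + 61/10) = -138/5, so the B_2-coordinate is 2/5.
[B_1B_2M] = ½·((-3)·(-6−(-22/5)) + (-9)·(-22/5−(-21/2)) + (-5)·(-21/2−(-6))) = ½·(24/5 − 549/10 + 45/2) = -69/5, so the B_3-coordinate is 1/5.
Check: 2/5 + 2/5 + 1/5 = 1.

(2/5, 2/5, 1/5)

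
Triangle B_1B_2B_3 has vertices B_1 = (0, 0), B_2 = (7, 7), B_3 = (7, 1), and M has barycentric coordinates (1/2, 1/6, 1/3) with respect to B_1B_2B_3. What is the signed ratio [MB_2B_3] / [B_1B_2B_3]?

1/2

The signed ratio [MB_2B_3]/[B_1B_2B_3] equals the barycentric coordinate of M at vertex B_1, which is 1/2.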